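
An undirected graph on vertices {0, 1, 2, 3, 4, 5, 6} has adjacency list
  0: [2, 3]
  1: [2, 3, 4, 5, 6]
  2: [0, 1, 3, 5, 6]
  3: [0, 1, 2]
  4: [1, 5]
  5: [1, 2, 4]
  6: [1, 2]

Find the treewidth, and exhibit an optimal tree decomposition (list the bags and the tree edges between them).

Every bag has size at most 3, so the width is 3 − 1 = 2 and tw(G) ≤ 2. For the lower bound, the 3 vertices {0, 2, 3} are pairwise adjacent, and any tree decomposition puts a clique entirely inside one bag — forcing width ≥ 2. Therefore the treewidth is 2.

Treewidth 2.
One optimal decomposition is:
Bags: B1 = {1, 2, 5}  B2 = {1, 4, 5}  B3 = {1, 2, 6}  B4 = {1, 2, 3}  B5 = {0, 2, 3}
Tree: B1–B2, B1–B3, B1–B4, B4–B5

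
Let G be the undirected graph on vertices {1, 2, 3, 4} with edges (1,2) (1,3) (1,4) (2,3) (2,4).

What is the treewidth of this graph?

A width-2 tree decomposition is:
Bags: B1 = {1, 2, 3}  B2 = {1, 2, 4}
Tree: B1–B2
Each bag holds 3 vertices, so the decomposition has width 2, which upper-bounds the treewidth. Conversely, {1, 2, 3} is a clique of size 3, and the vertices of any clique must share a bag in every tree decomposition; so some bag has ≥ 3 vertices and tw(G) ≥ 2. Therefore the treewidth is 2.

2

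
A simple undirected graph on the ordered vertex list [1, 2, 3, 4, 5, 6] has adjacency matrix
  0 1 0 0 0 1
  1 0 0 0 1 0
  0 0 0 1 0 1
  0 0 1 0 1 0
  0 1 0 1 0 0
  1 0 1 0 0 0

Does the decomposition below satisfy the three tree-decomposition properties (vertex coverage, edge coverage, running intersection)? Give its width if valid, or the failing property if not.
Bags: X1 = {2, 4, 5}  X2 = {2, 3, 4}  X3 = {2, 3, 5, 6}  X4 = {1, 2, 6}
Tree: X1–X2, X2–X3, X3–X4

A tree decomposition must satisfy three properties: every vertex lies in some bag; for every edge, both endpoints lie together in some bag; and for every vertex, the bags containing it form a connected subtree. Here bags containing vertex 5 are not connected in the tree, so the decomposition is invalid.

No — bags containing vertex 5 are not connected in the tree.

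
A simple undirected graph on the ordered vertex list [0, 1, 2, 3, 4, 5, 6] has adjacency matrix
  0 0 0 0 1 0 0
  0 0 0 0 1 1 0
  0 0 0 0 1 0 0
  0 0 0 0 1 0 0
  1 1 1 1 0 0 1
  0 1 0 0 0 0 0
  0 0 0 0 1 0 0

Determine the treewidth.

A width-1 tree decomposition is:
Bags: B1 = {2, 4}  B2 = {0, 4}  B3 = {4, 6}  B4 = {1, 4}  B5 = {3, 4}  B6 = {1, 5}
Tree: B1–B2, B2–B3, B1–B4, B3–B5, B4–B6
Every bag has size at most 2, so the width is 2 − 1 = 1 and tw(G) ≤ 1. Any graph with an edge has treewidth ≥ 1, and G has the edge 4–2. Hence tw(G) = 1 exactly.

1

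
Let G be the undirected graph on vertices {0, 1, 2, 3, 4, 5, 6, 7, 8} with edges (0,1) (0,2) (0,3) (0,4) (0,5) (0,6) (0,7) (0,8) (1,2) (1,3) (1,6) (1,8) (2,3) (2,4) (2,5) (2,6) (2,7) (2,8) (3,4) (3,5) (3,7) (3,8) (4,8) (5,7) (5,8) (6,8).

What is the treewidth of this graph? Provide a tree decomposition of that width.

Treewidth 4.
Bags: B1 = {0, 2, 3, 5, 8}  B2 = {0, 1, 2, 3, 8}  B3 = {0, 2, 3, 4, 8}  B4 = {0, 1, 2, 6, 8}  B5 = {0, 2, 3, 5, 7}
Tree: B1–B2, B1–B3, B2–B4, B1–B5

Each bag holds 5 vertices, so the decomposition has width 4, which upper-bounds the treewidth. On the other hand G contains the 5-clique {0, 1, 2, 3, 8}. A clique must lie in a single bag of any decomposition, so no decomposition can have width below 4. Combining the bounds, tw(G) = 4.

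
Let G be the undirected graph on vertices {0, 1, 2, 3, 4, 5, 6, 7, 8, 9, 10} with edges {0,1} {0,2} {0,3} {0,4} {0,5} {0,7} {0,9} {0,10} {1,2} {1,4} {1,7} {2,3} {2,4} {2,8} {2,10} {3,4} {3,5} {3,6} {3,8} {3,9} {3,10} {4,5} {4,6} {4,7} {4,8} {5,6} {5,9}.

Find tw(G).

3

A width-3 tree decomposition is:
Bags: B1 = {0, 3, 4, 5}  B2 = {0, 2, 3, 4}  B3 = {0, 2, 3, 10}  B4 = {0, 1, 2, 4}  B5 = {0, 3, 5, 9}  B6 = {0, 1, 4, 7}  B7 = {3, 4, 5, 6}  B8 = {2, 3, 4, 8}
Tree: B1–B2, B2–B3, B2–B4, B1–B5, B4–B6, B1–B7, B2–B8
The largest bag has 4 vertices, giving width 3; this decomposition certifies tw(G) ≤ 3. Conversely, {0, 1, 2, 4} is a clique of size 4, and the vertices of any clique must share a bag in every tree decomposition; so some bag has ≥ 4 vertices and tw(G) ≥ 3. The upper and lower bounds meet at 3, so that is the treewidth.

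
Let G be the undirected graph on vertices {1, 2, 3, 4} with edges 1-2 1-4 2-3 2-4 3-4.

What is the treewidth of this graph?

A width-2 tree decomposition is:
Bags: B1 = {2, 3, 4}  B2 = {1, 2, 4}
Tree: B1–B2
Each bag holds 3 vertices, so the decomposition has width 2, which upper-bounds the treewidth. For the lower bound, the 3 vertices {1, 2, 4} are pairwise adjacent, and any tree decomposition puts a clique entirely inside one bag — forcing width ≥ 2. The upper and lower bounds meet at 2, so that is the treewidth.

2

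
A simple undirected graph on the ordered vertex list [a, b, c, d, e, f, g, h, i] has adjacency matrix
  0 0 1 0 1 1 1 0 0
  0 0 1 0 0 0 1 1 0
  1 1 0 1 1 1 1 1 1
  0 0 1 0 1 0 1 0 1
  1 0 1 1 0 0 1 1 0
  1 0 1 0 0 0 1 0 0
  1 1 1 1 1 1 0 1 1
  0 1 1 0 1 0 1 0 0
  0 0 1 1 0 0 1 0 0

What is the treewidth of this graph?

3

A width-3 tree decomposition is:
Bags: B1 = {c, e, g, h}  B2 = {c, d, e, g}  B3 = {b, c, g, h}  B4 = {a, c, e, g}  B5 = {c, d, g, i}  B6 = {a, c, f, g}
Tree: B1–B2, B1–B3, B1–B4, B2–B5, B4–B6
Each bag holds 4 vertices, so the decomposition has width 3, which upper-bounds the treewidth. On the other hand G contains the 4-clique {c, d, e, g}. A clique must lie in a single bag of any decomposition, so no decomposition can have width below 3. Combining the bounds, tw(G) = 3.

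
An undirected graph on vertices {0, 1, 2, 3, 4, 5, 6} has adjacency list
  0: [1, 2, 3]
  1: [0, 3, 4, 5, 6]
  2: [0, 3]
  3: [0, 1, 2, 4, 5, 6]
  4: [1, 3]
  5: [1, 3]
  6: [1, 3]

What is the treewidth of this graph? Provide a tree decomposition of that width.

Treewidth 2.
One such decomposition:
Bags: B1 = {0, 1, 3}  B2 = {1, 3, 5}  B3 = {1, 3, 6}  B4 = {1, 3, 4}  B5 = {0, 2, 3}
Tree: B1–B2, B2–B3, B3–B4, B1–B5

Each bag holds 3 vertices, so the decomposition has width 2, which upper-bounds the treewidth. For the lower bound, the 3 vertices {0, 1, 3} are pairwise adjacent, and any tree decomposition puts a clique entirely inside one bag — forcing width ≥ 2. The upper and lower bounds meet at 2, so that is the treewidth.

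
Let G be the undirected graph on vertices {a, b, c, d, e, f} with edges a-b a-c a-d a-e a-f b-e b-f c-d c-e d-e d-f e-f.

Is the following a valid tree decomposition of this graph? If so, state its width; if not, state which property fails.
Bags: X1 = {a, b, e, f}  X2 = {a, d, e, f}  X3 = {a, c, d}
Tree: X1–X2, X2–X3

A tree decomposition must satisfy three properties: every vertex lies in some bag; for every edge, both endpoints lie together in some bag; and for every vertex, the bags containing it form a connected subtree. Here edge (e,c) lies in no bag, so the decomposition is invalid.

No — edge (e,c) lies in no bag.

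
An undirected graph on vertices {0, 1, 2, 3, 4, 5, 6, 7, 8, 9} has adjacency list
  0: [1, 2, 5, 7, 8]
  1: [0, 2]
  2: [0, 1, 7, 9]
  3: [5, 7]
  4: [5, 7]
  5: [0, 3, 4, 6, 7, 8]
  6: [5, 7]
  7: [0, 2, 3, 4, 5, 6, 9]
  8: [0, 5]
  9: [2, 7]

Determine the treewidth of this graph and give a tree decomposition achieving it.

Treewidth 2.
One optimal decomposition is:
Bags: B1 = {0, 5, 7}  B2 = {5, 6, 7}  B3 = {0, 5, 8}  B4 = {0, 2, 7}  B5 = {4, 5, 7}  B6 = {0, 1, 2}  B7 = {2, 7, 9}  B8 = {3, 5, 7}
Tree: B1–B2, B1–B3, B1–B4, B1–B5, B4–B6, B4–B7, B1–B8

Each bag holds 3 vertices, so the decomposition has width 2, which upper-bounds the treewidth. Conversely, {0, 5, 8} is a clique of size 3, and the vertices of any clique must share a bag in every tree decomposition; so some bag has ≥ 3 vertices and tw(G) ≥ 2. Hence tw(G) = 2 exactly.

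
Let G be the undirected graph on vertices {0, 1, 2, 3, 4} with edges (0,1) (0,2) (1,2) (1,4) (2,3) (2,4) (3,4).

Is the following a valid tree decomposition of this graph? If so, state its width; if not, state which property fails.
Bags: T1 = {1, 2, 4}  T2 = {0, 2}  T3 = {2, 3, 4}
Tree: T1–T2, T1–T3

A tree decomposition must satisfy three properties: every vertex lies in some bag; for every edge, both endpoints lie together in some bag; and for every vertex, the bags containing it form a connected subtree. Here edge (1,0) lies in no bag, so the decomposition is invalid.

No — edge (1,0) lies in no bag.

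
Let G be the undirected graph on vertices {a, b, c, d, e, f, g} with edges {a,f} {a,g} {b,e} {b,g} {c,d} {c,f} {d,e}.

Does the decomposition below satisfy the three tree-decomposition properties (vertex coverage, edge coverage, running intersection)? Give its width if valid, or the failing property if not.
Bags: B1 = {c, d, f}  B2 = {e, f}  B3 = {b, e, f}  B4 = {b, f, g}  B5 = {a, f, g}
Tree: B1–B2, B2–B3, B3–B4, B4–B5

No — edge (d,e) lies in no bag.

A tree decomposition must satisfy three properties: every vertex lies in some bag; for every edge, both endpoints lie together in some bag; and for every vertex, the bags containing it form a connected subtree. Here edge (d,e) lies in no bag, so the decomposition is invalid.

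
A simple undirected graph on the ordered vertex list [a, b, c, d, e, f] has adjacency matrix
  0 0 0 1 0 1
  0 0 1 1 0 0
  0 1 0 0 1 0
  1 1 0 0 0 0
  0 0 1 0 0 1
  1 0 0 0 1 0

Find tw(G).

2

A width-2 tree decomposition is:
Bags: B1 = {a, b, d}  B2 = {a, b, c}  B3 = {a, c, e}  B4 = {a, e, f}
Tree: B1–B2, B2–B3, B3–B4
Each bag holds 3 vertices, so the decomposition has width 2, which upper-bounds the treewidth. The edges a–d–b–c–e–f–a form a cycle, so G is not a tree and its treewidth is at least 2. Therefore the treewidth is 2.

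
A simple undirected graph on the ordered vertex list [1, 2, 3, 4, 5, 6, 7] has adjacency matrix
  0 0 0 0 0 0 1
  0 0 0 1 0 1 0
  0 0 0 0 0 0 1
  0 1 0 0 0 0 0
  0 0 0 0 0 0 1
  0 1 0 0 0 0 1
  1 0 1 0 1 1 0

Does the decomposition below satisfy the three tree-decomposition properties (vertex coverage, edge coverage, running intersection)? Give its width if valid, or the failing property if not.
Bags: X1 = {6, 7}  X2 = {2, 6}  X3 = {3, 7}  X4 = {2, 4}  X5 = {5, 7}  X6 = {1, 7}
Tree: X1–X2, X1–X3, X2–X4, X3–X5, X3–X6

Checking the three conditions: (i) the bags cover all of {1, 2, 3, 4, 5, 6, 7}; (ii) for each edge, some bag contains both endpoints; (iii) the bags containing any fixed vertex form a subtree. All hold, so the decomposition is valid with width 2 − 1 = 1.

Yes; width 1.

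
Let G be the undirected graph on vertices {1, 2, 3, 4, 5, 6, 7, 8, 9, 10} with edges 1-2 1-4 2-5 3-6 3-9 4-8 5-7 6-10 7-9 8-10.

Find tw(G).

A width-2 tree decomposition is:
Bags: B1 = {2, 5, 7}  B2 = {1, 2, 7}  B3 = {1, 4, 7}  B4 = {4, 7, 8}  B5 = {7, 8, 10}  B6 = {6, 7, 10}  B7 = {3, 6, 7}  B8 = {3, 7, 9}
Tree: B1–B2, B2–B3, B3–B4, B4–B5, B5–B6, B6–B7, B7–B8
Every bag has size at most 3, so the width is 3 − 1 = 2 and tw(G) ≤ 2. The edges 7–5–2–1–4–8–10–6–3–9–7 form a cycle, so G is not a tree and its treewidth is at least 2. Therefore the treewidth is 2.

2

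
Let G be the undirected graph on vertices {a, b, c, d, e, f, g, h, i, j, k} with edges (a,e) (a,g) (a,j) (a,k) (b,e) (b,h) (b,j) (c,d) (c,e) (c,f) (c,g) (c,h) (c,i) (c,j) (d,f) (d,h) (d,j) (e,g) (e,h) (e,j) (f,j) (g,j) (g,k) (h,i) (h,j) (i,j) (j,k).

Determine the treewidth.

3

A width-3 tree decomposition is:
Bags: B1 = {b, e, h, j}  B2 = {c, e, h, j}  B3 = {c, h, i, j}  B4 = {c, e, g, j}  B5 = {c, d, h, j}  B6 = {a, e, g, j}  B7 = {a, g, j, k}  B8 = {c, d, f, j}
Tree: B1–B2, B2–B3, B2–B4, B2–B5, B4–B6, B6–B7, B5–B8
Every bag has size at most 4, so the width is 4 − 1 = 3 and tw(G) ≤ 3. Conversely, {c, e, g, j} is a clique of size 4, and the vertices of any clique must share a bag in every tree decomposition; so some bag has ≥ 4 vertices and tw(G) ≥ 3. Therefore the treewidth is 3.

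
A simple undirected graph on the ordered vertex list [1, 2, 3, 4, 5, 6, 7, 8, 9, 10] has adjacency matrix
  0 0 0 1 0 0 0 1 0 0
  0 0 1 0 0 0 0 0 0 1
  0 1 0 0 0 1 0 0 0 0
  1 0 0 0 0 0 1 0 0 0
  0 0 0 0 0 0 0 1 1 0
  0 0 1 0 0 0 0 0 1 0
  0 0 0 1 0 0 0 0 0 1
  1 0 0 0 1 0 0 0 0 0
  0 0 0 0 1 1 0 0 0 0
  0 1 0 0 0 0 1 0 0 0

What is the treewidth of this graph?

A width-2 tree decomposition is:
Bags: B1 = {3, 6, 9}  B2 = {2, 3, 9}  B3 = {2, 9, 10}  B4 = {7, 9, 10}  B5 = {4, 7, 9}  B6 = {1, 4, 9}  B7 = {1, 8, 9}  B8 = {5, 8, 9}
Tree: B1–B2, B2–B3, B3–B4, B4–B5, B5–B6, B6–B7, B7–B8
Each bag holds 3 vertices, so the decomposition has width 2, which upper-bounds the treewidth. For the lower bound, G contains the cycle 9–6–3–2–10–7–4–1–8–5–9, so G is not a forest; only forests have treewidth ≤ 1, hence tw(G) ≥ 2. Hence tw(G) = 2 exactly.

2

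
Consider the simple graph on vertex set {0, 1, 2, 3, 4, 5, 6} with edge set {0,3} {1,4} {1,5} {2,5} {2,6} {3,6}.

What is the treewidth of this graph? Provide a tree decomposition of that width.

Treewidth 1.
One such decomposition:
Bags: B1 = {0, 3}  B2 = {3, 6}  B3 = {2, 6}  B4 = {2, 5}  B5 = {1, 5}  B6 = {1, 4}
Tree: B1–B2, B2–B3, B3–B4, B4–B5, B5–B6

Every bag has size at most 2, so the width is 2 − 1 = 1 and tw(G) ≤ 1. G has an edge, so its treewidth is at least 1. The upper and lower bounds meet at 1, so that is the treewidth.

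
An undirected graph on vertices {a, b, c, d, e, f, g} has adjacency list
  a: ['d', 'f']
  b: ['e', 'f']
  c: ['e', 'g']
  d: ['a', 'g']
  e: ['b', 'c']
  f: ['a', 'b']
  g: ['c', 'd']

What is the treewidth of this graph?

2

A width-2 tree decomposition is:
Bags: B1 = {b, c, e}  B2 = {b, c, g}  B3 = {b, d, g}  B4 = {a, b, d}  B5 = {a, b, f}
Tree: B1–B2, B2–B3, B3–B4, B4–B5
The largest bag has 3 vertices, giving width 2; this decomposition certifies tw(G) ≤ 2. The edges b–e–c–g–d–a–f–b form a cycle, so G is not a tree and its treewidth is at least 2. Therefore the treewidth is 2.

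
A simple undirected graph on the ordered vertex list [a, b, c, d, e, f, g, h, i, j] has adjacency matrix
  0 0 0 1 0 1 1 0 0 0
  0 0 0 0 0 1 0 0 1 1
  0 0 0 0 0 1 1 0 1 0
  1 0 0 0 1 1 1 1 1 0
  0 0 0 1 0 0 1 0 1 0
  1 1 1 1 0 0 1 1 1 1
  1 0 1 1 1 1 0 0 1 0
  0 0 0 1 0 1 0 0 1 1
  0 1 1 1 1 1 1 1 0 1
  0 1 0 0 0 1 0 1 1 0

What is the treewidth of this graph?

A width-3 tree decomposition is:
Bags: B1 = {d, f, g, i}  B2 = {c, f, g, i}  B3 = {d, f, h, i}  B4 = {a, d, f, g}  B5 = {d, e, g, i}  B6 = {f, h, i, j}  B7 = {b, f, i, j}
Tree: B1–B2, B1–B3, B1–B4, B1–B5, B3–B6, B6–B7
The largest bag has 4 vertices, giving width 3; this decomposition certifies tw(G) ≤ 3. On the other hand G contains the 4-clique {d, e, g, i}. A clique must lie in a single bag of any decomposition, so no decomposition can have width below 3. Therefore the treewidth is 3.

3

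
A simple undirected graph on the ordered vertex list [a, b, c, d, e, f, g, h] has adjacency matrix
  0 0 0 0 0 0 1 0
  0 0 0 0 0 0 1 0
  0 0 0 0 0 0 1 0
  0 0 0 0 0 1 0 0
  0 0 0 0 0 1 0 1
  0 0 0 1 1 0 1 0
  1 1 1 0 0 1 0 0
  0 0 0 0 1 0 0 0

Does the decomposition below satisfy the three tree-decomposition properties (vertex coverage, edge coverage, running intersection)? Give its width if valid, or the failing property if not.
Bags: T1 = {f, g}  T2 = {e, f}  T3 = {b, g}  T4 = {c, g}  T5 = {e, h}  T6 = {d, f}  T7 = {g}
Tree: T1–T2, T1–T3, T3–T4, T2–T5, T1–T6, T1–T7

A tree decomposition must satisfy three properties: every vertex lies in some bag; for every edge, both endpoints lie together in some bag; and for every vertex, the bags containing it form a connected subtree. Here vertex a appears in no bag, so the decomposition is invalid.

No — vertex a appears in no bag.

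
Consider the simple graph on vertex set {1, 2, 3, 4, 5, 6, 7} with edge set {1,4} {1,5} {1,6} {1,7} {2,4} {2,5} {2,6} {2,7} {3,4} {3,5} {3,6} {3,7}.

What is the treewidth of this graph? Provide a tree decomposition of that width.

Each bag holds 4 vertices, so the decomposition has width 3, which upper-bounds the treewidth. For the lower bound: the 4 vertex sets {1,7}, {2,6}, {3}, {5} are disjoint, each induces a connected subgraph, and every pair is joined by at least one edge of G. Contracting each set to a single vertex therefore yields K_{4} as a minor, and since treewidth is minor-monotone, tw(G) ≥ tw(K_{4}) = 3. Therefore the treewidth is 3.

Treewidth 3.
One such decomposition:
Bags: B1 = {1, 2, 3, 7}  B2 = {1, 2, 3, 6}  B3 = {1, 2, 3, 5}  B4 = {1, 2, 3, 4}
Tree: B1–B2, B2–B3, B3–B4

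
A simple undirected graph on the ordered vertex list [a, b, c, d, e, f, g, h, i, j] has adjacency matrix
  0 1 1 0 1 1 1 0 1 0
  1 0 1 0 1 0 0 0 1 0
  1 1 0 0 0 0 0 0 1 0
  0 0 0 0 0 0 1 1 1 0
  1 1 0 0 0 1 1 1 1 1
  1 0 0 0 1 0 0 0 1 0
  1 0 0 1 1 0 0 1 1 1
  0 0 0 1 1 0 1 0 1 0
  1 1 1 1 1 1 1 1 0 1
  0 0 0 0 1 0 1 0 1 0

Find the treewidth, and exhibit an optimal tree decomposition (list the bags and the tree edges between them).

Each bag holds 4 vertices, so the decomposition has width 3, which upper-bounds the treewidth. Conversely, {d, g, h, i} is a clique of size 4, and the vertices of any clique must share a bag in every tree decomposition; so some bag has ≥ 4 vertices and tw(G) ≥ 3. Therefore the treewidth is 3.

Treewidth 3.
One optimal decomposition is:
Bags: B1 = {a, b, e, i}  B2 = {a, e, g, i}  B3 = {e, g, h, i}  B4 = {e, g, i, j}  B5 = {d, g, h, i}  B6 = {a, e, f, i}  B7 = {a, b, c, i}
Tree: B1–B2, B2–B3, B3–B4, B3–B5, B1–B6, B1–B7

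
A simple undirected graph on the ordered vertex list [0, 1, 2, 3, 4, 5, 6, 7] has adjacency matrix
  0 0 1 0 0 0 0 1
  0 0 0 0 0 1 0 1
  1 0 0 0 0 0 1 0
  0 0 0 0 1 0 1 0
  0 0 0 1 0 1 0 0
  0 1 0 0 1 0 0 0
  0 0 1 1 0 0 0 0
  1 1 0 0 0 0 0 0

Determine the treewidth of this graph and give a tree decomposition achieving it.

Treewidth 2.
One optimal decomposition is:
Bags: B1 = {0, 2, 7}  B2 = {2, 6, 7}  B3 = {3, 6, 7}  B4 = {3, 4, 7}  B5 = {4, 5, 7}  B6 = {1, 5, 7}
Tree: B1–B2, B2–B3, B3–B4, B4–B5, B5–B6

Each bag holds 3 vertices, so the decomposition has width 2, which upper-bounds the treewidth. For the lower bound, G contains the cycle 7–0–2–6–3–4–5–1–7, so G is not a forest; only forests have treewidth ≤ 1, hence tw(G) ≥ 2. The upper and lower bounds meet at 2, so that is the treewidth.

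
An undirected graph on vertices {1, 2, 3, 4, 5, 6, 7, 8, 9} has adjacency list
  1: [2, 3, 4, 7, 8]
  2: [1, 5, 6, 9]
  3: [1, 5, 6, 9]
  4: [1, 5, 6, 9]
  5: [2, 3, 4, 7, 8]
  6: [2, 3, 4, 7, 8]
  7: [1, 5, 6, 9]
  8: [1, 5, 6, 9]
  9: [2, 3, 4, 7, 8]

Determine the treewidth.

A width-4 tree decomposition is:
Bags: B1 = {1, 5, 6, 8, 9}  B2 = {1, 5, 6, 7, 9}  B3 = {1, 4, 5, 6, 9}  B4 = {1, 2, 5, 6, 9}  B5 = {1, 3, 5, 6, 9}
Tree: B1–B2, B2–B3, B3–B4, B4–B5
Every bag has size at most 5, so the width is 5 − 1 = 4 and tw(G) ≤ 4. For the lower bound: the 5 vertex sets {1,8}, {7,9}, {4,6}, {5}, {2} are disjoint, each induces a connected subgraph, and every pair is joined by at least one edge of G. Contracting each set to a single vertex therefore yields K_{5} as a minor, and since treewidth is minor-monotone, tw(G) ≥ tw(K_{5}) = 4. The upper and lower bounds meet at 4, so that is the treewidth.

4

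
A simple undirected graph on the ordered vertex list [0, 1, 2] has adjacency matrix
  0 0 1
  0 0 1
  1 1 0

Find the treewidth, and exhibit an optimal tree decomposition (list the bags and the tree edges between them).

Treewidth 1.
One optimal decomposition is:
Bags: B1 = {1, 2}  B2 = {0, 2}
Tree: B1–B2

Each bag holds 2 vertices, so the decomposition has width 1, which upper-bounds the treewidth. Since G has at least one edge (e.g. 1–2), it is not an edgeless graph, so tw(G) ≥ 1. Hence tw(G) = 1 exactly.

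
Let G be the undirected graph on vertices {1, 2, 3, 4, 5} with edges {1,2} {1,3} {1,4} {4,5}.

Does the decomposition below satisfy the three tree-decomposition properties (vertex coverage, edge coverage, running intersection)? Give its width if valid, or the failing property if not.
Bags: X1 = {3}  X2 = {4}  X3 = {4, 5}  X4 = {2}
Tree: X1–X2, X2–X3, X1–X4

No — vertex 1 appears in no bag.

A tree decomposition must satisfy three properties: every vertex lies in some bag; for every edge, both endpoints lie together in some bag; and for every vertex, the bags containing it form a connected subtree. Here vertex 1 appears in no bag, so the decomposition is invalid.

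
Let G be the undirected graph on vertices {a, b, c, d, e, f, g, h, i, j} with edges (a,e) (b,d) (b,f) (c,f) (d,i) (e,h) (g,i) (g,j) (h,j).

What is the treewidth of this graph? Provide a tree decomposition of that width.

Treewidth 1.
One optimal decomposition is:
Bags: B1 = {c, f}  B2 = {b, f}  B3 = {b, d}  B4 = {d, i}  B5 = {g, i}  B6 = {g, j}  B7 = {h, j}  B8 = {e, h}  B9 = {a, e}
Tree: B1–B2, B2–B3, B3–B4, B4–B5, B5–B6, B6–B7, B7–B8, B8–B9

Each bag holds 2 vertices, so the decomposition has width 1, which upper-bounds the treewidth. Any graph with an edge has treewidth ≥ 1, and G has the edge c–f. Hence tw(G) = 1 exactly.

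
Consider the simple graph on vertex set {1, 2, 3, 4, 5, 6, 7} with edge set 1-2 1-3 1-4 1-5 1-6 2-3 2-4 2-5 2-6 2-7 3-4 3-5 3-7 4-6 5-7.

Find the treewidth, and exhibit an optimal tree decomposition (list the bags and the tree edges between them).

Each bag holds 4 vertices, so the decomposition has width 3, which upper-bounds the treewidth. Conversely, {1, 2, 3, 4} is a clique of size 4, and the vertices of any clique must share a bag in every tree decomposition; so some bag has ≥ 4 vertices and tw(G) ≥ 3. Combining the bounds, tw(G) = 3.

Treewidth 3.
One such decomposition:
Bags: B1 = {1, 2, 4, 6}  B2 = {1, 2, 3, 4}  B3 = {1, 2, 3, 5}  B4 = {2, 3, 5, 7}
Tree: B1–B2, B2–B3, B3–B4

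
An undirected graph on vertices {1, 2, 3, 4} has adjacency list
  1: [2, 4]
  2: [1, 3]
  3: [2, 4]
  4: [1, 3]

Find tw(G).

2

A width-2 tree decomposition is:
Bags: B1 = {1, 2, 3}  B2 = {1, 3, 4}
Tree: B1–B2
Every bag has size at most 3, so the width is 3 − 1 = 2 and tw(G) ≤ 2. The edges 1–2–3–4–1 form a cycle, so G is not a tree and its treewidth is at least 2. Therefore the treewidth is 2.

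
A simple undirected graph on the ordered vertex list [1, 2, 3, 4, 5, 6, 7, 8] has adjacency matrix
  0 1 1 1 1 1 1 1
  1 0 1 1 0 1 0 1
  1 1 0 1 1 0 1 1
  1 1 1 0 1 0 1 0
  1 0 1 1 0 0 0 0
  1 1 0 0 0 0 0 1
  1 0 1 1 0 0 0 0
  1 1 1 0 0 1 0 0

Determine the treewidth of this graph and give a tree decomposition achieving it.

Treewidth 3.
One optimal decomposition is:
Bags: B1 = {1, 3, 4, 7}  B2 = {1, 2, 3, 4}  B3 = {1, 3, 4, 5}  B4 = {1, 2, 3, 8}  B5 = {1, 2, 6, 8}
Tree: B1–B2, B2–B3, B2–B4, B4–B5

Every bag has size at most 4, so the width is 4 − 1 = 3 and tw(G) ≤ 3. On the other hand G contains the 4-clique {1, 2, 3, 8}. A clique must lie in a single bag of any decomposition, so no decomposition can have width below 3. Therefore the treewidth is 3.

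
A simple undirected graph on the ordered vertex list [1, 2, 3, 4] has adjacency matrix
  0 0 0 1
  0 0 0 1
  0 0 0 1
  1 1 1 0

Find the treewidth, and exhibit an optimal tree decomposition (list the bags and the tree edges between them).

Every bag has size at most 2, so the width is 2 − 1 = 1 and tw(G) ≤ 1. G has an edge, so its treewidth is at least 1. Therefore the treewidth is 1.

Treewidth 1.
One such decomposition:
Bags: B1 = {2, 4}  B2 = {1, 4}  B3 = {3, 4}
Tree: B1–B2, B2–B3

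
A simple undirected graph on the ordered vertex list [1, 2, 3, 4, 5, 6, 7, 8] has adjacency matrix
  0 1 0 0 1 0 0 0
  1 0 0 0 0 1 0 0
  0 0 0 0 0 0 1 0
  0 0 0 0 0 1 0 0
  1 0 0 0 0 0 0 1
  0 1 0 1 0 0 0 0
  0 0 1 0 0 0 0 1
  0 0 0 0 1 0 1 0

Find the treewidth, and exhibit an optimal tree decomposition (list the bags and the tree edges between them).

Treewidth 1.
One such decomposition:
Bags: B1 = {3, 7}  B2 = {7, 8}  B3 = {5, 8}  B4 = {1, 5}  B5 = {1, 2}  B6 = {2, 6}  B7 = {4, 6}
Tree: B1–B2, B2–B3, B3–B4, B4–B5, B5–B6, B6–B7

Each bag holds 2 vertices, so the decomposition has width 1, which upper-bounds the treewidth. G has an edge, so its treewidth is at least 1. The upper and lower bounds meet at 1, so that is the treewidth.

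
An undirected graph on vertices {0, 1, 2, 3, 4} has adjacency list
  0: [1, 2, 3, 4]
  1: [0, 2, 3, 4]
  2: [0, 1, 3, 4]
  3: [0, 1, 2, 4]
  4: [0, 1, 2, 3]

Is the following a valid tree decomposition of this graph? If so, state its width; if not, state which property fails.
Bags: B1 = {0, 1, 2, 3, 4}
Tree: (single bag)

Yes; width 4.

Checking the three conditions: (i) the bags cover all of {0, 1, 2, 3, 4}; (ii) for each edge, some bag contains both endpoints; (iii) the bags containing any fixed vertex form a subtree. All hold, so the decomposition is valid with width 5 − 1 = 4.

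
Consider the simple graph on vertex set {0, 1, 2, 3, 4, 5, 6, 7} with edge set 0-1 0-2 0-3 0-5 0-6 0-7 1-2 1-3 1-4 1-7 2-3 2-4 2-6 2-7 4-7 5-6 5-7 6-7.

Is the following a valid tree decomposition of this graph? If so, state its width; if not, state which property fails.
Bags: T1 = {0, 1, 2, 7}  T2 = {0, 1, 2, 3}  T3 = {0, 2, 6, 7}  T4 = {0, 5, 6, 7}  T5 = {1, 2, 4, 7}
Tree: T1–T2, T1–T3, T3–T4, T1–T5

Every vertex of G appears in some bag (union = {0, 1, 2, 3, 4, 5, 6, 7}); every edge is covered by a bag; and for each vertex v the set of bags containing v is connected in the bag tree. The decomposition is therefore valid. The largest bag has 4 vertices, so the width is 3.

Yes; width 3.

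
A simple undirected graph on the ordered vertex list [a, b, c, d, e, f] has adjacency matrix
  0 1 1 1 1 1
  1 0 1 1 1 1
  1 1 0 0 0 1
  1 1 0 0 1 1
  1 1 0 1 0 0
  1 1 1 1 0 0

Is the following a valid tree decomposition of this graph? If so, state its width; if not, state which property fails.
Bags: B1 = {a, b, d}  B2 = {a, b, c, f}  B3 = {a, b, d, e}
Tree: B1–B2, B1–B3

No — edge (f,d) lies in no bag.

A tree decomposition must satisfy three properties: every vertex lies in some bag; for every edge, both endpoints lie together in some bag; and for every vertex, the bags containing it form a connected subtree. Here edge (f,d) lies in no bag, so the decomposition is invalid.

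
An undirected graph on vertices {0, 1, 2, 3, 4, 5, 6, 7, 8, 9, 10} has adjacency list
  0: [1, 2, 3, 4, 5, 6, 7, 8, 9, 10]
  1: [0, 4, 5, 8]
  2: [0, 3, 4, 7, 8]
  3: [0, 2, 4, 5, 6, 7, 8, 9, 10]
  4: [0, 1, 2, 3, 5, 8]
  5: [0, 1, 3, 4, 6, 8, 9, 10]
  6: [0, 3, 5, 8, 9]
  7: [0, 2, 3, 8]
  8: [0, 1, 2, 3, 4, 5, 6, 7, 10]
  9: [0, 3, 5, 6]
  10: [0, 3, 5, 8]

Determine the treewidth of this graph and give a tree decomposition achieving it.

Treewidth 4.
One optimal decomposition is:
Bags: B1 = {0, 3, 5, 6, 8}  B2 = {0, 3, 4, 5, 8}  B3 = {0, 3, 5, 6, 9}  B4 = {0, 2, 3, 4, 8}  B5 = {0, 3, 5, 8, 10}  B6 = {0, 1, 4, 5, 8}  B7 = {0, 2, 3, 7, 8}
Tree: B1–B2, B1–B3, B2–B4, B1–B5, B2–B6, B4–B7

The largest bag has 5 vertices, giving width 4; this decomposition certifies tw(G) ≤ 4. Conversely, {0, 1, 4, 5, 8} is a clique of size 5, and the vertices of any clique must share a bag in every tree decomposition; so some bag has ≥ 5 vertices and tw(G) ≥ 4. Therefore the treewidth is 4.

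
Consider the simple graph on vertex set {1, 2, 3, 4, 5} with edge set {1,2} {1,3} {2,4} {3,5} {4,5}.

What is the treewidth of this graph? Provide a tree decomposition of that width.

Each bag holds 3 vertices, so the decomposition has width 2, which upper-bounds the treewidth. Since 2–1–3–5–4–2 is a cycle in G, G is not acyclic. Forests are exactly the graphs of treewidth ≤ 1, so tw(G) ≥ 2. Therefore the treewidth is 2.

Treewidth 2.
One optimal decomposition is:
Bags: B1 = {1, 2, 3}  B2 = {2, 3, 5}  B3 = {2, 4, 5}
Tree: B1–B2, B2–B3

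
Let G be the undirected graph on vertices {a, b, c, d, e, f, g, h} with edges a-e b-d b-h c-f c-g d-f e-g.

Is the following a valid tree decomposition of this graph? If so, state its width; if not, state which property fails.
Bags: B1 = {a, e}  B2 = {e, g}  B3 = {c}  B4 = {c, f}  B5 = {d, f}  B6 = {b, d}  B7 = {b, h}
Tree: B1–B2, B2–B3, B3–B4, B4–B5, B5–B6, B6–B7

A tree decomposition must satisfy three properties: every vertex lies in some bag; for every edge, both endpoints lie together in some bag; and for every vertex, the bags containing it form a connected subtree. Here edge (g,c) lies in no bag, so the decomposition is invalid.

No — edge (g,c) lies in no bag.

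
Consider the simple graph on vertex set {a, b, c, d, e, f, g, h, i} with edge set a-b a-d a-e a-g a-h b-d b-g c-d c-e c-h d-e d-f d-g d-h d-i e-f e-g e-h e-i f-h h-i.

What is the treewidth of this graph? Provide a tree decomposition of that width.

Each bag holds 4 vertices, so the decomposition has width 3, which upper-bounds the treewidth. For the lower bound, the 4 vertices {a, d, e, g} are pairwise adjacent, and any tree decomposition puts a clique entirely inside one bag — forcing width ≥ 3. The upper and lower bounds meet at 3, so that is the treewidth.

Treewidth 3.
One optimal decomposition is:
Bags: B1 = {a, d, e, h}  B2 = {a, d, e, g}  B3 = {c, d, e, h}  B4 = {d, e, h, i}  B5 = {a, b, d, g}  B6 = {d, e, f, h}
Tree: B1–B2, B1–B3, B3–B4, B2–B5, B4–B6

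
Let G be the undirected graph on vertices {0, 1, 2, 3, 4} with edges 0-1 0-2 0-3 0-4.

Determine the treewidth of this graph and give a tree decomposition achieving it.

Treewidth 1.
Bags: B1 = {0, 3}  B2 = {0, 1}  B3 = {0, 2}  B4 = {0, 4}
Tree: B1–B2, B2–B3, B3–B4

Each bag holds 2 vertices, so the decomposition has width 1, which upper-bounds the treewidth. Any graph with an edge has treewidth ≥ 1, and G has the edge 0–3. Combining the bounds, tw(G) = 1.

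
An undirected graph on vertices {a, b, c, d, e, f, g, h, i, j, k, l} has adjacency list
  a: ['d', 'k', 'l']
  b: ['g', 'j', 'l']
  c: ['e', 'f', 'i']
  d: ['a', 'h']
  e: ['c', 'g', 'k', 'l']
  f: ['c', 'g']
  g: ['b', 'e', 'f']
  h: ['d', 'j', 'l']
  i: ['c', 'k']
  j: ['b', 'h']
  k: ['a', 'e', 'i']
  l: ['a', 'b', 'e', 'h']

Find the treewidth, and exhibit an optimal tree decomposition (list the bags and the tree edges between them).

Every bag has size at most 4, so the width is 4 − 1 = 3 and tw(G) ≤ 3. For the lower bound: the 4 vertex sets {d,h,j}, {b}, {l}, {a,e,g,k} are disjoint, each induces a connected subgraph, and every pair is joined by at least one edge of G. Contracting each set to a single vertex therefore yields K_{4} as a minor, and since treewidth is minor-monotone, tw(G) ≥ tw(K_{4}) = 3. Therefore the treewidth is 3.

Treewidth 3.
Bags: B1 = {b, d, h, j}  B2 = {b, d, h, l}  B3 = {a, b, d, l}  B4 = {a, b, g, l}  B5 = {a, e, g, l}  B6 = {a, e, g, k}  B7 = {e, f, g, k}  B8 = {c, e, f, k}  B9 = {c, f, i, k}
Tree: B1–B2, B2–B3, B3–B4, B4–B5, B5–B6, B6–B7, B7–B8, B8–B9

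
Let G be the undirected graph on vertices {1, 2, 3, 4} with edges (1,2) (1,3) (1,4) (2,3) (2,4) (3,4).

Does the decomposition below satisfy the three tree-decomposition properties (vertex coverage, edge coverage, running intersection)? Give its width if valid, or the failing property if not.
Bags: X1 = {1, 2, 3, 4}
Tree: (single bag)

Yes; width 3.

Every vertex of G appears in some bag (union = {1, 2, 3, 4}); every edge is covered by a bag; and for each vertex v the set of bags containing v is connected in the bag tree. The decomposition is therefore valid. The largest bag has 4 vertices, so the width is 3.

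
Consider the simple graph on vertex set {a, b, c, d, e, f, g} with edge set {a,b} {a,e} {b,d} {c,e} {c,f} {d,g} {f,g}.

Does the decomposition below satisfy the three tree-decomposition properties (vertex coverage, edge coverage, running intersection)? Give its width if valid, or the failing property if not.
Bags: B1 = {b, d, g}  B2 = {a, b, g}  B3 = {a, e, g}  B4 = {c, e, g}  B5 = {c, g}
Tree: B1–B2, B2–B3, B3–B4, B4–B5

No — vertex f appears in no bag.

A tree decomposition must satisfy three properties: every vertex lies in some bag; for every edge, both endpoints lie together in some bag; and for every vertex, the bags containing it form a connected subtree. Here vertex f appears in no bag, so the decomposition is invalid.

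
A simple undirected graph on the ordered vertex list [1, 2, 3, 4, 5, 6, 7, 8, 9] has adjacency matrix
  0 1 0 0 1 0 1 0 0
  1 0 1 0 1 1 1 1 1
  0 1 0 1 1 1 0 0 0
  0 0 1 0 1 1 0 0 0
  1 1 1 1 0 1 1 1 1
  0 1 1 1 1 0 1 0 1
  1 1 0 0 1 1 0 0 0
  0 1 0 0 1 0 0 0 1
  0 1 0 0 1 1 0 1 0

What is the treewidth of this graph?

A width-3 tree decomposition is:
Bags: B1 = {2, 5, 8, 9}  B2 = {2, 5, 6, 9}  B3 = {2, 5, 6, 7}  B4 = {2, 3, 5, 6}  B5 = {1, 2, 5, 7}  B6 = {3, 4, 5, 6}
Tree: B1–B2, B2–B3, B3–B4, B3–B5, B4–B6
Every bag has size at most 4, so the width is 4 − 1 = 3 and tw(G) ≤ 3. On the other hand G contains the 4-clique {2, 5, 8, 9}. A clique must lie in a single bag of any decomposition, so no decomposition can have width below 3. Hence tw(G) = 3 exactly.

3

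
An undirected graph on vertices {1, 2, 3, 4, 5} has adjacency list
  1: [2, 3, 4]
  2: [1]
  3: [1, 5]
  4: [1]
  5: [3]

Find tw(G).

1

A width-1 tree decomposition is:
Bags: B1 = {1, 4}  B2 = {1, 3}  B3 = {1, 2}  B4 = {3, 5}
Tree: B1–B2, B1–B3, B2–B4
The largest bag has 2 vertices, giving width 1; this decomposition certifies tw(G) ≤ 1. Since G has at least one edge (e.g. 1–4), it is not an edgeless graph, so tw(G) ≥ 1. Hence tw(G) = 1 exactly.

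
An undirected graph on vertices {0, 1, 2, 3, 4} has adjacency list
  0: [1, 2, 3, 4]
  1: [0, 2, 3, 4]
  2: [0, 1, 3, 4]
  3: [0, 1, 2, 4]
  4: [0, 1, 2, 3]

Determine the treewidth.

A width-4 tree decomposition is:
Bags: B1 = {0, 1, 2, 3, 4}
Tree: (single bag)
With just one bag of size 5, the width is 5 − 1 = 4, so tw(G) ≤ 4. For the lower bound, the 5 vertices {0, 1, 2, 3, 4} are pairwise adjacent, and any tree decomposition puts a clique entirely inside one bag — forcing width ≥ 4. Hence tw(G) = 4 exactly.

4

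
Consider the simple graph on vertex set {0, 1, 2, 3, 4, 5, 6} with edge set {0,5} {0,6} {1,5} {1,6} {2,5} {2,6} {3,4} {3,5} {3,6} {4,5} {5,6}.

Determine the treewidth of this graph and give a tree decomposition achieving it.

Treewidth 2.
Bags: B1 = {0, 5, 6}  B2 = {3, 5, 6}  B3 = {2, 5, 6}  B4 = {3, 4, 5}  B5 = {1, 5, 6}
Tree: B1–B2, B1–B3, B2–B4, B1–B5

Each bag holds 3 vertices, so the decomposition has width 2, which upper-bounds the treewidth. For the lower bound, the 3 vertices {3, 4, 5} are pairwise adjacent, and any tree decomposition puts a clique entirely inside one bag — forcing width ≥ 2. Combining the bounds, tw(G) = 2.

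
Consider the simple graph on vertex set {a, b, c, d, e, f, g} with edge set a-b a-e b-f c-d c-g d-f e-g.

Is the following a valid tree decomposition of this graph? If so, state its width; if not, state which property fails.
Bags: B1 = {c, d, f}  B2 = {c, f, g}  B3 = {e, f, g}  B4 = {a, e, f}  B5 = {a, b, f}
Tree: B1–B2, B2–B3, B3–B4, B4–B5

Yes; width 2.

Every vertex of G appears in some bag (union = {a, b, c, d, e, f, g}); every edge is covered by a bag; and for each vertex v the set of bags containing v is connected in the bag tree. The decomposition is therefore valid. The largest bag has 3 vertices, so the width is 2.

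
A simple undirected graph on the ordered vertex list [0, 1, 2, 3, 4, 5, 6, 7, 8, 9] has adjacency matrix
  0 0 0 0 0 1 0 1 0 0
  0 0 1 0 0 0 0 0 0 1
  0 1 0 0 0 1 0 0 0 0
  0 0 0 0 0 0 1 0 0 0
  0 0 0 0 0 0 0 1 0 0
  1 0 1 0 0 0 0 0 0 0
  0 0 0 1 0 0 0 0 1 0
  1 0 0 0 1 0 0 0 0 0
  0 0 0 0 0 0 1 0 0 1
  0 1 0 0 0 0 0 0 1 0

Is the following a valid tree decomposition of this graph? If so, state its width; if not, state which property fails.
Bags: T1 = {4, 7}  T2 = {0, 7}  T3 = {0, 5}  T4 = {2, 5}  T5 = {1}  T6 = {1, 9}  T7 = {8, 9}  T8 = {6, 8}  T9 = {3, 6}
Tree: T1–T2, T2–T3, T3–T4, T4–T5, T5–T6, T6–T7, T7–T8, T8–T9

No — edge (2,1) lies in no bag.

A tree decomposition must satisfy three properties: every vertex lies in some bag; for every edge, both endpoints lie together in some bag; and for every vertex, the bags containing it form a connected subtree. Here edge (2,1) lies in no bag, so the decomposition is invalid.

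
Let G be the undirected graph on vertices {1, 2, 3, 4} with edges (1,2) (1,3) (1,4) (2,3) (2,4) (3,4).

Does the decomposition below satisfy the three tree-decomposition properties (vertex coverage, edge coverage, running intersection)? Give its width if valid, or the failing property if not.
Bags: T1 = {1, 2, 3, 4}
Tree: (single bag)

Yes; width 3.

Every vertex of G appears in some bag (union = {1, 2, 3, 4}); every edge is covered by a bag; and for each vertex v the set of bags containing v is connected in the bag tree. The decomposition is therefore valid. The largest bag has 4 vertices, so the width is 3.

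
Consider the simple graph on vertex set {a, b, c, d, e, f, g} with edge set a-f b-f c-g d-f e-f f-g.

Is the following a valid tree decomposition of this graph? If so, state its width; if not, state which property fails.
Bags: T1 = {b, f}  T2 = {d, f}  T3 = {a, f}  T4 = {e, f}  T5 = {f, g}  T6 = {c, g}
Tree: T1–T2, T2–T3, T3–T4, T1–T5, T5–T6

Checking the three conditions: (i) the bags cover all of {a, b, c, d, e, f, g}; (ii) for each edge, some bag contains both endpoints; (iii) the bags containing any fixed vertex form a subtree. All hold, so the decomposition is valid with width 2 − 1 = 1.

Yes; width 1.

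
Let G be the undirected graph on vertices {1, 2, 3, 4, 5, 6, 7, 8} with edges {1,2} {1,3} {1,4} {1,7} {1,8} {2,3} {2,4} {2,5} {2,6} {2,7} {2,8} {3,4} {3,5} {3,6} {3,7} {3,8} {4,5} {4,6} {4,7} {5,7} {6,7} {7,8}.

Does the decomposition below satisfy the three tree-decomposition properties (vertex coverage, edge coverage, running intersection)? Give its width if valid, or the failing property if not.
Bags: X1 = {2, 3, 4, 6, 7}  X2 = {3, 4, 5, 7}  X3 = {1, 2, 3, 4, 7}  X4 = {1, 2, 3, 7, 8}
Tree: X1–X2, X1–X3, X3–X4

A tree decomposition must satisfy three properties: every vertex lies in some bag; for every edge, both endpoints lie together in some bag; and for every vertex, the bags containing it form a connected subtree. Here edge (2,5) lies in no bag, so the decomposition is invalid.

No — edge (2,5) lies in no bag.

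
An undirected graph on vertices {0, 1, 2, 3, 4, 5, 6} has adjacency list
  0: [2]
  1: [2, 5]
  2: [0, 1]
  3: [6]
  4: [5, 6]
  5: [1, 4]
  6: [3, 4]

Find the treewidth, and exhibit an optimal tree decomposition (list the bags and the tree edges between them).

Treewidth 1.
One such decomposition:
Bags: B1 = {3, 6}  B2 = {4, 6}  B3 = {4, 5}  B4 = {1, 5}  B5 = {1, 2}  B6 = {0, 2}
Tree: B1–B2, B2–B3, B3–B4, B4–B5, B5–B6

Each bag holds 2 vertices, so the decomposition has width 1, which upper-bounds the treewidth. Since G has at least one edge (e.g. 3–6), it is not an edgeless graph, so tw(G) ≥ 1. Hence tw(G) = 1 exactly.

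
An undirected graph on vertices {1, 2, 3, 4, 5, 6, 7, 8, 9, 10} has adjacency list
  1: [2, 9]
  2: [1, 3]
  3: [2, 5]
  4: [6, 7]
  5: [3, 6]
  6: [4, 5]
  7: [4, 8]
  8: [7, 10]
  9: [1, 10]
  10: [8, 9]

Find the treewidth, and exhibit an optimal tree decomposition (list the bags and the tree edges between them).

Treewidth 2.
Bags: B1 = {3, 5, 6}  B2 = {3, 4, 6}  B3 = {3, 4, 7}  B4 = {3, 7, 8}  B5 = {3, 8, 10}  B6 = {3, 9, 10}  B7 = {1, 3, 9}  B8 = {1, 2, 3}
Tree: B1–B2, B2–B3, B3–B4, B4–B5, B5–B6, B6–B7, B7–B8

Every bag has size at most 3, so the width is 3 − 1 = 2 and tw(G) ≤ 2. The edges 3–5–6–4–7–8–10–9–1–2–3 form a cycle, so G is not a tree and its treewidth is at least 2. The upper and lower bounds meet at 2, so that is the treewidth.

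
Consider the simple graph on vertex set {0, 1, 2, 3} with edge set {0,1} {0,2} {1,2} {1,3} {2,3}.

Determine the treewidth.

A width-2 tree decomposition is:
Bags: B1 = {0, 1, 2}  B2 = {1, 2, 3}
Tree: B1–B2
Each bag holds 3 vertices, so the decomposition has width 2, which upper-bounds the treewidth. On the other hand G contains the 3-clique {0, 1, 2}. A clique must lie in a single bag of any decomposition, so no decomposition can have width below 2. The upper and lower bounds meet at 2, so that is the treewidth.

2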